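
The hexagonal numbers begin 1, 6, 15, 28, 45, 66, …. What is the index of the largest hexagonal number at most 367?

13

Solve n(2n−1) ≤ 367 for integer n.
n = 13 gives 325 ≤ 367, while n = 14 gives 378 > 367; so the answer is index 13.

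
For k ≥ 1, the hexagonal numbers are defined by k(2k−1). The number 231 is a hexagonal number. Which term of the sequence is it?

11

Set n(2n−1) = 231, giving 2n² − n − 231 = 0.
So n = (1 + 43) / 4 = 44/4 = 11.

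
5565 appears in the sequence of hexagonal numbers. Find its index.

53

Set n(2n−1) = 5565, giving 2n² − n − 5565 = 0.
The discriminant is 1 + 8·5565 = 44521, and √44521 = 211.
So n = (1 + 211) / 4 = 212/4 = 53.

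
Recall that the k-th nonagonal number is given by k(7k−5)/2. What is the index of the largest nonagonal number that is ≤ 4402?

Solve n(7n−5)/2 ≤ 4402 for integer n.
n = 35 gives 4200 ≤ 4402, while n = 36 gives 4446 > 4402; so the answer is index 35.

35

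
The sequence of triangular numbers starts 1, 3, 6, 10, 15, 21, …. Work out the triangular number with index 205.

21115

205·206/2 = 42230/2 = 21115.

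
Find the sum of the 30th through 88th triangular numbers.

Σ i(i+1)/2 = (Σi² + Σi) / 2 over i = 30..88.
Σi = 3916 − 435 = 3481 and Σi² = 231044 − 8555 = 222489.
(1·222489 + 1·3481) / 2 = 225970/2 = 112985.

112985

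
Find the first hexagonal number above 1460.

1540

Solve n(2n−1) > 1460 for integer n.
The largest n with value ≤ 1460 is 27 (since 1431 ≤ 1460 < 1540), so the first above is n = 28, value 1540.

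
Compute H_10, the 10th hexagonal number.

The 10th hexagonal number is n(2n−1) with n = 10.
10·(2·10 − 1) = 10·19 = 190.

190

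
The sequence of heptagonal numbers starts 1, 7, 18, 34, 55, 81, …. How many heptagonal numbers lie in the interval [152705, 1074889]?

409

The n-th heptagonal number is n(5n−3)/2.
Smallest index with value ≥ 152705: n = 248 (giving 153388).
Largest index with value ≤ 1074889: n = 656 (giving 1074856).
Indices 248 through 656: 409 terms.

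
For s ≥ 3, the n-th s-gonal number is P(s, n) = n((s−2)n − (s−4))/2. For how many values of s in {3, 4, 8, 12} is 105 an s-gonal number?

2

s = 3: P(3, 14) = 105. ✓
s = 4: P(4, 10) = 100 and P(4, 11) = 121; 105 is not s-gonal.
s = 8: P(8, 6) = 96 and P(8, 7) = 133; 105 is not s-gonal.
s = 12: P(12, 5) = 105. ✓
Hits: s ∈ {3, 12} → 2.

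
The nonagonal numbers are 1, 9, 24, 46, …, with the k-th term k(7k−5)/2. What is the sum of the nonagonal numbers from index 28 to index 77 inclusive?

Σ i(7i−5)/2 = (7Σi² − 5Σi) / 2 over i = 28..77.
Σi = 3003 − 378 = 2625 and Σi² = 155155 − 6930 = 148225.
(7·148225 − 5·2625) / 2 = 1024450/2 = 512225.

512225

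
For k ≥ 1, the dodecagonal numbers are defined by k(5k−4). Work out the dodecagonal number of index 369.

The 369th dodecagonal number is n(5n−4) with n = 369.
369·(5·369 − 4) = 369·1841 = 679329.

679329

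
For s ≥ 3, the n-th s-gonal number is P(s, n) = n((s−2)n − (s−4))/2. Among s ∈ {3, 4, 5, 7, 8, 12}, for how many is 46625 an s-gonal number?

1

s = 3: P(3, 304) = 46360 and P(3, 305) = 46665; 46625 is not s-gonal.
s = 4: P(4, 215) = 46225 and P(4, 216) = 46656; 46625 is not s-gonal.
s = 5: P(5, 176) = 46376 and P(5, 177) = 46905; 46625 is not s-gonal.
s = 7: P(7, 136) = 46036 and P(7, 137) = 46717; 46625 is not s-gonal.
s = 8: P(8, 125) = 46625. ✓
s = 12: P(12, 96) = 45696 and P(12, 97) = 46657; 46625 is not s-gonal.
Hits: s ∈ {8} → 1.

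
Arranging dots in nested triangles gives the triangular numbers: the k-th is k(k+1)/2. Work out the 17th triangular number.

17·18/2 = 306/2 = 153.

153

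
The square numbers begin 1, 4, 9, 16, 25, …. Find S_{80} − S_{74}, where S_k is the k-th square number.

80² = 6400 and 74² = 5476.
Difference: 6400 − 5476 = 924.

924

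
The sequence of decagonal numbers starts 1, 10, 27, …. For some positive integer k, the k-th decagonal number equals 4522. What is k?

34

Set n(4n−3) = 4522, giving 4n² − 3n − 4522 = 0.
So n = (3 + 269) / 8 = 272/8 = 34.
Check: 34·(4·34 − 3) = 4522. ✓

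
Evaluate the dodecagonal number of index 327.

The 327th dodecagonal number is n(5n−4) with n = 327.
327·(5·327 − 4) = 327·1631 = 533337.

533337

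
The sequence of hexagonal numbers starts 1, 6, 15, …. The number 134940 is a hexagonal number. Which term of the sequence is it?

260

Set n(2n−1) = 134940, giving 2n² − n − 134940 = 0.
So n = (1 + 1039) / 4 = 1040/4 = 260.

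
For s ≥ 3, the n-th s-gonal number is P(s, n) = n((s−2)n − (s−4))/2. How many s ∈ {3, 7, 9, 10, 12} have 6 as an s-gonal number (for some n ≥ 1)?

1

s = 3: P(3, 3) = 6. ✓
s = 7: P(7, 1) = 1 and P(7, 2) = 7; 6 is not s-gonal.
s = 9: P(9, 1) = 1 and P(9, 2) = 9; 6 is not s-gonal.
s = 10: P(10, 1) = 1 and P(10, 2) = 10; 6 is not s-gonal.
s = 12: P(12, 1) = 1 and P(12, 2) = 12; 6 is not s-gonal.
Hits: s ∈ {3} → 1.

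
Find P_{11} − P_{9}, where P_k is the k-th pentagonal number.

11·(3·11 − 1)/2 = 176 and 9·(3·9 − 1)/2 = 117.
Difference: 176 − 117 = 59.

59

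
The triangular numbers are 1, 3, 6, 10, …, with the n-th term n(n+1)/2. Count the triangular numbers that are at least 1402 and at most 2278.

15

The n-th triangular number is n(n+1)/2.
Smallest index with value ≥ 1402: n = 53 (giving 1431).
Largest index with value ≤ 2278: n = 67 (giving 2278).
Indices 53 through 67: 15 terms.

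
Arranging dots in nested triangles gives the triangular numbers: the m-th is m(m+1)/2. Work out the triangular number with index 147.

The 147th triangular number is n(n+1)/2 with n = 147.
147·148/2 = 21756/2 = 10878.

10878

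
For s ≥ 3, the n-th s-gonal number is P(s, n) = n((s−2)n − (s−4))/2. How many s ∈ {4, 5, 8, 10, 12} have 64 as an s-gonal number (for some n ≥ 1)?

2

s = 4: P(4, 8) = 64. ✓
s = 5: P(5, 6) = 51 and P(5, 7) = 70; 64 is not s-gonal.
s = 8: P(8, 4) = 40 and P(8, 5) = 65; 64 is not s-gonal.
s = 10: P(10, 4) = 52 and P(10, 5) = 85; 64 is not s-gonal.
s = 12: P(12, 4) = 64. ✓
Hits: s ∈ {4, 12} → 2.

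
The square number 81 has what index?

We need n² = 81, so n = √81 = 9.

9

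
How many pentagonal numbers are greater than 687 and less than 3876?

29

The n-th pentagonal number is n(3n−1)/2.
Smallest index with value > 687: n = 22 (giving 715).
Largest index with value < 3876: n = 50 (giving 3725).
Indices 22 through 50: 29 terms.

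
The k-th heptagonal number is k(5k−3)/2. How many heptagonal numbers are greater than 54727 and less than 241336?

162

The n-th heptagonal number is n(5n−3)/2.
Smallest index with value > 54727: n = 149 (giving 55279).
Largest index with value < 241336: n = 310 (giving 239785).
Indices 149 through 310: 162 terms.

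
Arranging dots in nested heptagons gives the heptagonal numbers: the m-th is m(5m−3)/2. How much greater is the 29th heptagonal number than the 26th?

29·(5·29 − 3)/2 = 2059 and 26·(5·26 − 3)/2 = 1651.
Difference: 2059 − 1651 = 408.

408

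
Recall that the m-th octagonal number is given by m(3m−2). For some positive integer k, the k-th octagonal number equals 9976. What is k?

58

Set n(3n−2) = 9976, giving 3n² − 2n − 9976 = 0.
The discriminant is 4 + 12·9976 = 119716, and √119716 = 346.
So n = (2 + 346) / 6 = 348/6 = 58.
Check: 58·(3·58 − 2) = 9976. ✓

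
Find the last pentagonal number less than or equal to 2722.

Solve n(3n−1)/2 ≤ 2722 for integer n.
n = 42 gives 2625 ≤ 2722, while n = 43 gives 2752 > 2722; so the answer is 2625.

2625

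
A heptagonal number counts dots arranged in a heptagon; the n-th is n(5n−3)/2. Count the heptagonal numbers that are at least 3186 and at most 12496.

The n-th heptagonal number is n(5n−3)/2.
Smallest index with value ≥ 3186: n = 36 (giving 3186).
Largest index with value ≤ 12496: n = 71 (giving 12496).
Indices 36 through 71: 36 terms.

36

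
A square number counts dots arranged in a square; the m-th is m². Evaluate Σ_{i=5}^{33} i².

12499

Σ_{i=5}^{33} i² = 12529 − 30 = 12499.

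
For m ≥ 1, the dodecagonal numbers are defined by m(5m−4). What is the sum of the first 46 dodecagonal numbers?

Σ i(5i−4) = 5Σi² − 4Σi over i = 1..46.
Σi = 1081 and Σi² = 33511.
5·33511 − 4·1081 = 163231.

163231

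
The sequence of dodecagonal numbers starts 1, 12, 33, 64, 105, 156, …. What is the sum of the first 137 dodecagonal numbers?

Σ i(5i−4) = 5Σi² − 4Σi over i = 1..137.
Σi = 9453 and Σi² = 866525.
5·866525 − 4·9453 = 4294813.

4294813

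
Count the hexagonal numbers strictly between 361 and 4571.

35

The n-th hexagonal number is n(2n−1).
Smallest index with value > 361: n = 14 (giving 378).
Largest index with value < 4571: n = 48 (giving 4560).
Indices 14 through 48: 35 terms.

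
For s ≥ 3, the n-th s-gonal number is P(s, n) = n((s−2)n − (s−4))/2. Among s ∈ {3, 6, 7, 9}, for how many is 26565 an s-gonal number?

1

s = 3: P(3, 230) = 26565. ✓
s = 6: P(6, 115) = 26335 and P(6, 116) = 26796; 26565 is not s-gonal.
s = 7: P(7, 103) = 26368 and P(7, 104) = 26884; 26565 is not s-gonal.
s = 9: P(9, 87) = 26274 and P(9, 88) = 26884; 26565 is not s-gonal.
Hits: s ∈ {3} → 1.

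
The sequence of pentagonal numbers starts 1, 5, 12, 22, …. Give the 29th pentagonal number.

The 29th pentagonal number is n(3n−1)/2 with n = 29.
29·(3·29 − 1)/2 = 29·86/2 = 29·43 = 1247.

1247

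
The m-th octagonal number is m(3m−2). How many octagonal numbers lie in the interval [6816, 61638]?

The n-th octagonal number is n(3n−2).
Smallest index with value ≥ 6816: n = 48 (giving 6816).
Largest index with value ≤ 61638: n = 143 (giving 61061).
Indices 48 through 143: 96 terms.

96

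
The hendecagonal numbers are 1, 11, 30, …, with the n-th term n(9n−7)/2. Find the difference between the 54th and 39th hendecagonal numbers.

6225

54·(9·54 − 7)/2 = 12933 and 39·(9·39 − 7)/2 = 6708.
Difference: 12933 − 6708 = 6225.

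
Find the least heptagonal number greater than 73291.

Solve n(5n−3)/2 > 73291 for integer n.
The largest n with value ≤ 73291 is 171 (since 72846 ≤ 73291 < 73702), so the first above is n = 172, value 73702.

73702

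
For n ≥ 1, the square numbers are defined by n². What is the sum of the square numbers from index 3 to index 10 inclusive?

380

Σ_{i=3}^{10} i² = 385 − 5 = 380.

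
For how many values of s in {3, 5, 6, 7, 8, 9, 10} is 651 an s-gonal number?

2

s = 3: P(3, 35) = 630 and P(3, 36) = 666; 651 is not s-gonal.
s = 5: P(5, 21) = 651. ✓
s = 6: P(6, 18) = 630 and P(6, 19) = 703; 651 is not s-gonal.
s = 7: P(7, 16) = 616 and P(7, 17) = 697; 651 is not s-gonal.
s = 8: P(8, 15) = 645 and P(8, 16) = 736; 651 is not s-gonal.
s = 9: P(9, 14) = 651. ✓
s = 10: P(10, 13) = 637 and P(10, 14) = 742; 651 is not s-gonal.
Hits: s ∈ {5, 9} → 2.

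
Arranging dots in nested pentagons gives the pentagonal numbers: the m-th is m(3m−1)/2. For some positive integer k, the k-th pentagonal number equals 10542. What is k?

84

Set n(3n−1)/2 = 10542, giving 3n² − n − 21084 = 0.
The discriminant is 1 + 24·10542 = 253009, and √253009 = 503.
So n = (1 + 503) / 6 = 504/6 = 84.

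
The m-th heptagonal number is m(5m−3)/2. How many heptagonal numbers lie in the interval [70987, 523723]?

290

The n-th heptagonal number is n(5n−3)/2.
Smallest index with value ≥ 70987: n = 169 (giving 71149).
Largest index with value ≤ 523723: n = 458 (giving 523723).
Indices 169 through 458: 290 terms.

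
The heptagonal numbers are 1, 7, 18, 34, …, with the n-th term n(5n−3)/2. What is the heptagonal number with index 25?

25·(5·25 − 3)/2 = 25·122/2 = 25·61 = 1525.

1525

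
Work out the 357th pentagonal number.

The 357th pentagonal number is n(3n−1)/2 with n = 357.
357·(3·357 − 1)/2 = 357·1070/2 = 357·535 = 190995.

190995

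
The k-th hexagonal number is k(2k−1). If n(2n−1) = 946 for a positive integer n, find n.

Set n(2n−1) = 946, giving 2n² − n − 946 = 0.
The discriminant is 1 + 8·946 = 7569, and √7569 = 87.
So n = (1 + 87) / 4 = 88/4 = 22.
Check: 22·(2·22 − 1) = 946. ✓

22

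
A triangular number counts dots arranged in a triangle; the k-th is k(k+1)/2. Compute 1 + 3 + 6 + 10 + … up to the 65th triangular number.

Σ i(i+1)/2 = (Σi² + Σi) / 2 over i = 1..65.
Σi = 2145 and Σi² = 93665.
(1·93665 + 1·2145) / 2 = 95810/2 = 47905.

47905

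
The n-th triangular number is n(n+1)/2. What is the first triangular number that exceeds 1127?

1128

Solve n(n+1)/2 > 1127 for integer n.
The largest n with value ≤ 1127 is 46 (since 1081 ≤ 1127 < 1128), so the first above is n = 47, value 1128.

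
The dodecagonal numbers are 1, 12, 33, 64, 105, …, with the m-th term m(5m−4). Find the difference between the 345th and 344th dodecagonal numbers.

3441

Consecutive dodecagonal numbers differ by 10n − 9: here 10·345 − 9 = 3441.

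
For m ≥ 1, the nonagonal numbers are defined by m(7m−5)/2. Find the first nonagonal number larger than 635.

651

Solve n(7n−5)/2 > 635 for integer n.
The largest n with value ≤ 635 is 13 (since 559 ≤ 635 < 651), so the first above is n = 14, value 651.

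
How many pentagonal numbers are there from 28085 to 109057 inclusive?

133

The n-th pentagonal number is n(3n−1)/2.
Smallest index with value ≥ 28085: n = 137 (giving 28085).
Largest index with value ≤ 109057: n = 269 (giving 108407).
Indices 137 through 269: 133 terms.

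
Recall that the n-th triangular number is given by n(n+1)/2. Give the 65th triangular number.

2145

65·66/2 = 4290/2 = 2145.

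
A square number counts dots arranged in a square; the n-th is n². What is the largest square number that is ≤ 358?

Solve n² ≤ 358 for integer n.
n = 18 gives 324 ≤ 358, while n = 19 gives 361 > 358; so the answer is 324.

324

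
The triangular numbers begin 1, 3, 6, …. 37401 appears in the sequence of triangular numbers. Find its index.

Set n(n+1)/2 = 37401, giving n² + n − 74802 = 0.
So n = (-1 + 547) / 2 = 546/2 = 273.
Check: 273·274/2 = 37401. ✓

273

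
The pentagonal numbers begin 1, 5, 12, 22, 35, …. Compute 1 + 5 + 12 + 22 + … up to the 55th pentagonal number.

84700

Σ i(3i−1)/2 = (3Σi² − Σi) / 2 over i = 1..55.
Σi = 1540 and Σi² = 56980.
(3·56980 − 1·1540) / 2 = 169400/2 = 84700.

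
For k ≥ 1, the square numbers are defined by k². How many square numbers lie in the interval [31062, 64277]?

77

The n-th square number is n².
Smallest index with value ≥ 31062: n = 177 (giving 31329).
Largest index with value ≤ 64277: n = 253 (giving 64009).
Indices 177 through 253: 77 terms.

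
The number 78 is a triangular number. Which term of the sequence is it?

12

Set n(n+1)/2 = 78, giving n² + n − 156 = 0.
The discriminant is 1 + 8·78 = 625, and √625 = 25.
So n = (-1 + 25) / 2 = 24/2 = 12.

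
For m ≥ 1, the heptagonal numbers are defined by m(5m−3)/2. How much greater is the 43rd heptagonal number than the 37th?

43·(5·43 − 3)/2 = 4558 and 37·(5·37 − 3)/2 = 3367.
Difference: 4558 − 3367 = 1191.

1191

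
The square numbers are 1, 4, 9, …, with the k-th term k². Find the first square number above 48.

49

Solve n² > 48 for integer n.
The largest n with value ≤ 48 is 6 (since 36 ≤ 48 < 49), so the first above is n = 7, value 49.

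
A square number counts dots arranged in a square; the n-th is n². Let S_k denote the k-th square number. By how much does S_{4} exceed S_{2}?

12

4² = 16 and 2² = 4.
Difference: 16 − 4 = 12.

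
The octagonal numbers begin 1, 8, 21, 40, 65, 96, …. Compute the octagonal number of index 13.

481

The 13th octagonal number is n(3n−2) with n = 13.
13·(3·13 − 2) = 13·37 = 481.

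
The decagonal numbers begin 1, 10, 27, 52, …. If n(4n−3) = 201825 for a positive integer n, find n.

225

Set n(4n−3) = 201825, giving 4n² − 3n − 201825 = 0.
So n = (3 + 1797) / 8 = 1800/8 = 225.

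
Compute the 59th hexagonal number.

The 59th hexagonal number is n(2n−1) with n = 59.
59·(2·59 − 1) = 59·117 = 6903.

6903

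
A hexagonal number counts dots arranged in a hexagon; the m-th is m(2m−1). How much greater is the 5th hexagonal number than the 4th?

Consecutive hexagonal numbers differ by 4n − 3: here 4·5 − 3 = 17.

17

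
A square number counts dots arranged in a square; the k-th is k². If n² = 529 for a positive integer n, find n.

We need n² = 529, so n = √529 = 23.
Check: 23² = 529. ✓

23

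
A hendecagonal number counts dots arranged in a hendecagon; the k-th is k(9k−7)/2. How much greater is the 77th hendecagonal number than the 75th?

77·(9·77 − 7)/2 = 26411 and 75·(9·75 − 7)/2 = 25050.
Difference: 26411 − 25050 = 1361.

1361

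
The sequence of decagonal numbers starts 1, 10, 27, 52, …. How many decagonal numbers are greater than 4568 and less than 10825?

18

The n-th decagonal number is n(4n−3).
Smallest index with value > 4568: n = 35 (giving 4795).
Largest index with value < 10825: n = 52 (giving 10660).
Indices 35 through 52: 18 terms.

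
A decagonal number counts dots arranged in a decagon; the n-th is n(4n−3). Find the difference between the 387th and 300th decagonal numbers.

238815

387·(4·387 − 3) = 597915 and 300·(4·300 − 3) = 359100.
Difference: 597915 − 359100 = 238815.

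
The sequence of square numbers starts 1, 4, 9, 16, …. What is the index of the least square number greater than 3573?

60

Solve n² > 3573 for integer n.
The largest n with value ≤ 3573 is 59 (since 3481 ≤ 3573 < 3600), so the first above is n = 60, value 3600.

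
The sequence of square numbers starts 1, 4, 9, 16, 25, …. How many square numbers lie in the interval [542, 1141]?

10

The n-th square number is n².
Smallest index with value ≥ 542: n = 24 (giving 576).
Largest index with value ≤ 1141: n = 33 (giving 1089).
Indices 24 through 33: 10 terms.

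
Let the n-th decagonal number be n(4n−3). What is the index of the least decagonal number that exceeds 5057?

Solve n(4n−3) > 5057 for integer n.
The largest n with value ≤ 5057 is 35 (since 4795 ≤ 5057 < 5076), so the first above is n = 36, value 5076.

36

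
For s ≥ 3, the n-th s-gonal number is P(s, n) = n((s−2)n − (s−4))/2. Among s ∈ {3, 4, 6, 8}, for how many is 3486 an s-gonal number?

2

s = 3: P(3, 83) = 3486. ✓
s = 4: P(4, 59) = 3481 and P(4, 60) = 3600; 3486 is not s-gonal.
s = 6: P(6, 42) = 3486. ✓
s = 8: P(8, 34) = 3400 and P(8, 35) = 3605; 3486 is not s-gonal.
Hits: s ∈ {3, 6} → 2.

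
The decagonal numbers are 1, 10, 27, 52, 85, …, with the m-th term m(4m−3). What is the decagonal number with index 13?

The 13th decagonal number is n(4n−3) with n = 13.
13·(4·13 − 3) = 13·49 = 637.

637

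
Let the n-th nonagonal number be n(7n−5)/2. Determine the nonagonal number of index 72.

17964

The 72nd nonagonal number is n(7n−5)/2 with n = 72.
72·(7·72 − 5)/2 = 72·499/2 = 17964.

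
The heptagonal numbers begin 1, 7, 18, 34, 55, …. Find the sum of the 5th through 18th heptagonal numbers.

4956

Σ i(5i−3)/2 = (5Σi² − 3Σi) / 2 over i = 5..18.
Σi = 171 − 10 = 161 and Σi² = 2109 − 30 = 2079.
(5·2079 − 3·161) / 2 = 9912/2 = 4956.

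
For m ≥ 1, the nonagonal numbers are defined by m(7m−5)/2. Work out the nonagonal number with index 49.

The 49th nonagonal number is n(7n−5)/2 with n = 49.
49·(7·49 − 5)/2 = 49·338/2 = 49·169 = 8281.

8281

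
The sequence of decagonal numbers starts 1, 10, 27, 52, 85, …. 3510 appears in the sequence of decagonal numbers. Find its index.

30

Set n(4n−3) = 3510, giving 4n² − 3n − 3510 = 0.
The discriminant is 9 + 16·3510 = 56169, and √56169 = 237.
So n = (3 + 237) / 8 = 240/8 = 30.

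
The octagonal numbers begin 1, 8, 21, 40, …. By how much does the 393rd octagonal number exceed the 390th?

393·(3·393 − 2) = 462561 and 390·(3·390 − 2) = 455520.
Difference: 462561 − 455520 = 7041.

7041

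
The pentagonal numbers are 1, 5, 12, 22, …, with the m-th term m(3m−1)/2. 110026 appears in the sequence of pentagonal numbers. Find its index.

Set n(3n−1)/2 = 110026, giving 3n² − n − 220052 = 0.
The discriminant is 1 + 24·110026 = 2640625, and √2640625 = 1625.
So n = (1 + 1625) / 6 = 1626/6 = 271.
Check: 271·(3·271 − 1)/2 = 110026. ✓

271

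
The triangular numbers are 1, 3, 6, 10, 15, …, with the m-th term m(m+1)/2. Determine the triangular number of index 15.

120

The 15th triangular number is n(n+1)/2 with n = 15.
15·16/2 = 240/2 = 120.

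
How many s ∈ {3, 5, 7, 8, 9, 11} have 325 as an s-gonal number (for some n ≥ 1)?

s = 3: P(3, 25) = 325. ✓
s = 5: P(5, 14) = 287 and P(5, 15) = 330; 325 is not s-gonal.
s = 7: P(7, 11) = 286 and P(7, 12) = 342; 325 is not s-gonal.
s = 8: P(8, 10) = 280 and P(8, 11) = 341; 325 is not s-gonal.
s = 9: P(9, 10) = 325. ✓
s = 11: P(11, 8) = 260 and P(11, 9) = 333; 325 is not s-gonal.
Hits: s ∈ {3, 9} → 2.

2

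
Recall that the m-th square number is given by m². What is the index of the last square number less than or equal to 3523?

Solve n² ≤ 3523 for integer n.
n = 59 gives 3481 ≤ 3523, while n = 60 gives 3600 > 3523; so the answer is index 59.

59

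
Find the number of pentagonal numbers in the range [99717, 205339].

113

The n-th pentagonal number is n(3n−1)/2.
Smallest index with value ≥ 99717: n = 258 (giving 99717).
Largest index with value ≤ 205339: n = 370 (giving 205165).
Indices 258 through 370: 113 terms.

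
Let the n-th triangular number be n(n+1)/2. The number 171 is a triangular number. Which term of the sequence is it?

Set n(n+1)/2 = 171, giving n² + n − 342 = 0.
The discriminant is 1 + 8·171 = 1369, and √1369 = 37.
So n = (-1 + 37) / 2 = 36/2 = 18.
Check: 18·19/2 = 171. ✓

18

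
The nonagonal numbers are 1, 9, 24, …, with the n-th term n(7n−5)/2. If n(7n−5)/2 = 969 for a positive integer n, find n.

17

Set n(7n−5)/2 = 969, giving 7n² − 5n − 1938 = 0.
The discriminant is 25 + 56·969 = 54289, and √54289 = 233.
So n = (5 + 233) / 14 = 238/14 = 17.
Check: 17·(7·17 − 5)/2 = 969. ✓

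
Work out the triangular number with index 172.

14878

The 172nd triangular number is n(n+1)/2 with n = 172.
172·173/2 = 29756/2 = 14878.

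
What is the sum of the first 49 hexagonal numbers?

79625

Σ i(2i−1) = 2Σi² − Σi over i = 1..49.
Σi = 1225 and Σi² = 40425.
2·40425 − 1·1225 = 79625.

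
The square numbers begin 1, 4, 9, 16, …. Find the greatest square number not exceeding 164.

Solve n² ≤ 164 for integer n.
n = 12 gives 144 ≤ 164, while n = 13 gives 169 > 164; so the answer is 144.

144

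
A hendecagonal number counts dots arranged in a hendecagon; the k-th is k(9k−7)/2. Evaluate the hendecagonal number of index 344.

The 344th hendecagonal number is n(9n−7)/2 with n = 344.
344·(9·344 − 7)/2 = 344·3089/2 = 531308.

531308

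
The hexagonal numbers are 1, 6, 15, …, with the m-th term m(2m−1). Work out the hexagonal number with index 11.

11·(2·11 − 1) = 11·21 = 231.

231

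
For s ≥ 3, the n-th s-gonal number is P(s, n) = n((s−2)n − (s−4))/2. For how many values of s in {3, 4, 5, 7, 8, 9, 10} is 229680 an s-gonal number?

s = 3: P(3, 677) = 229503 and P(3, 678) = 230181; 229680 is not s-gonal.
s = 4: P(4, 479) = 229441 and P(4, 480) = 230400; 229680 is not s-gonal.
s = 5: P(5, 391) = 229126 and P(5, 392) = 230300; 229680 is not s-gonal.
s = 7: P(7, 303) = 229068 and P(7, 304) = 230584; 229680 is not s-gonal.
s = 8: P(8, 277) = 229633 and P(8, 278) = 231296; 229680 is not s-gonal.
s = 9: P(9, 256) = 228736 and P(9, 257) = 230529; 229680 is not s-gonal.
s = 10: P(10, 240) = 229680. ✓
Hits: s ∈ {10} → 1.

1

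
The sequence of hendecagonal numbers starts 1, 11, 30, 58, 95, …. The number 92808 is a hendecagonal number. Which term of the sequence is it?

144

Set n(9n−7)/2 = 92808, giving 9n² − 7n − 185616 = 0.
So n = (7 + 2585) / 18 = 2592/18 = 144.
Check: 144·(9·144 − 7)/2 = 92808. ✓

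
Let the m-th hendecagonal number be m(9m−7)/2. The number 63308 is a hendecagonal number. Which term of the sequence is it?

Set n(9n−7)/2 = 63308, giving 9n² − 7n − 126616 = 0.
The discriminant is 49 + 72·63308 = 4558225, and √4558225 = 2135.
So n = (7 + 2135) / 18 = 2142/18 = 119.

119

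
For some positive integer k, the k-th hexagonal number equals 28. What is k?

4

Set n(2n−1) = 28, giving 2n² − n − 28 = 0.
The discriminant is 1 + 8·28 = 225, and √225 = 15.
So n = (1 + 15) / 4 = 16/4 = 4.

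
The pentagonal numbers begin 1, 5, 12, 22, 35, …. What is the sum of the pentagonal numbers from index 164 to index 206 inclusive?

Σ i(3i−1)/2 = (3Σi² − Σi) / 2 over i = 164..206.
Σi = 21321 − 13366 = 7955 and Σi² = 2935191 − 1456894 = 1478297.
(3·1478297 − 1·7955) / 2 = 4426936/2 = 2213468.

2213468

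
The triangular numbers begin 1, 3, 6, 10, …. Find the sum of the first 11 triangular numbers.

286

Σ i(i+1)/2 = (Σi² + Σi) / 2 over i = 1..11.
Σi = 66 and Σi² = 506.
(1·506 + 1·66) / 2 = 572/2 = 286.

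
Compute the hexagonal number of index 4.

28

The 4th hexagonal number is n(2n−1) with n = 4.
4·(2·4 − 1) = 4·7 = 28.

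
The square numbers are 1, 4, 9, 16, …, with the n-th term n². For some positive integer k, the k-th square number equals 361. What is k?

We need n² = 361, so n = √361 = 19.

19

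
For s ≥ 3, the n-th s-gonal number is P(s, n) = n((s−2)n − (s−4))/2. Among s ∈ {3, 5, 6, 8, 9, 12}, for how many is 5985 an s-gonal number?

2

s = 3: P(3, 108) = 5886 and P(3, 109) = 5995; 5985 is not s-gonal.
s = 5: P(5, 63) = 5922 and P(5, 64) = 6112; 5985 is not s-gonal.
s = 6: P(6, 54) = 5778 and P(6, 55) = 5995; 5985 is not s-gonal.
s = 8: P(8, 45) = 5985. ✓
s = 9: P(9, 41) = 5781 and P(9, 42) = 6069; 5985 is not s-gonal.
s = 12: P(12, 35) = 5985. ✓
Hits: s ∈ {8, 12} → 2.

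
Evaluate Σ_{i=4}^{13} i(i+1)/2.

Σ i(i+1)/2 = (Σi² + Σi) / 2 over i = 4..13.
Σi = 91 − 6 = 85 and Σi² = 819 − 14 = 805.
(1·805 + 1·85) / 2 = 890/2 = 445.

445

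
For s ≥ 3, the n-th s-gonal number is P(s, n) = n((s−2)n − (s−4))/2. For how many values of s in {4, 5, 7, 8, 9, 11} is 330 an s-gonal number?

s = 4: P(4, 18) = 324 and P(4, 19) = 361; 330 is not s-gonal.
s = 5: P(5, 15) = 330. ✓
s = 7: P(7, 11) = 286 and P(7, 12) = 342; 330 is not s-gonal.
s = 8: P(8, 10) = 280 and P(8, 11) = 341; 330 is not s-gonal.
s = 9: P(9, 10) = 325 and P(9, 11) = 396; 330 is not s-gonal.
s = 11: P(11, 8) = 260 and P(11, 9) = 333; 330 is not s-gonal.
Hits: s ∈ {5} → 1.

1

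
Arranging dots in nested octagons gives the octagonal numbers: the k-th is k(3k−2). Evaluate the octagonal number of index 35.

35·(3·35 − 2) = 35·103 = 3605.

3605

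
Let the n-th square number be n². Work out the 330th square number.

108900

330² = 108900.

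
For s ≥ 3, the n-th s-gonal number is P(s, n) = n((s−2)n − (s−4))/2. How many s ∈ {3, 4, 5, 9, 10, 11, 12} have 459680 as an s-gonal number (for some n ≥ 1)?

s = 3: P(3, 958) = 459361 and P(3, 959) = 460320; 459680 is not s-gonal.
s = 4: P(4, 677) = 458329 and P(4, 678) = 459684; 459680 is not s-gonal.
s = 5: P(5, 553) = 458437 and P(5, 554) = 460097; 459680 is not s-gonal.
s = 9: P(9, 362) = 457749 and P(9, 363) = 460284; 459680 is not s-gonal.
s = 10: P(10, 339) = 458667 and P(10, 340) = 461380; 459680 is not s-gonal.
s = 11: P(11, 320) = 459680. ✓
s = 12: P(12, 303) = 457833 and P(12, 304) = 460864; 459680 is not s-gonal.
Hits: s ∈ {11} → 1.

1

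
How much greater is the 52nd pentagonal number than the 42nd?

1405

52·(3·52 − 1)/2 = 4030 and 42·(3·42 − 1)/2 = 2625.
Difference: 4030 − 2625 = 1405.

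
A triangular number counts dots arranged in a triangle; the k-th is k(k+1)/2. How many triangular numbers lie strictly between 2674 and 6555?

41

The n-th triangular number is n(n+1)/2.
Smallest index with value > 2674: n = 73 (giving 2701).
Largest index with value < 6555: n = 113 (giving 6441).
Indices 73 through 113: 41 terms.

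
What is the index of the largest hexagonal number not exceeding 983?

Solve n(2n−1) ≤ 983 for integer n.
n = 22 gives 946 ≤ 983, while n = 23 gives 1035 > 983; so the answer is index 22.

22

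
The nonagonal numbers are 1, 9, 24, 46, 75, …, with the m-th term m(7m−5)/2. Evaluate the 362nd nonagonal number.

457749

The 362nd nonagonal number is n(7n−5)/2 with n = 362.
362·(7·362 − 5)/2 = 362·2529/2 = 457749.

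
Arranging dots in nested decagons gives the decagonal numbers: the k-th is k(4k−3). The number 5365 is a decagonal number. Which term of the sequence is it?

37

Set n(4n−3) = 5365, giving 4n² − 3n − 5365 = 0.
The discriminant is 9 + 16·5365 = 85849, and √85849 = 293.
So n = (3 + 293) / 8 = 296/8 = 37.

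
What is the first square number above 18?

25

Solve n² > 18 for integer n.
The largest n with value ≤ 18 is 4 (since 16 ≤ 18 < 25), so the first above is n = 5, value 25.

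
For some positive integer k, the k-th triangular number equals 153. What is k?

Set n(n+1)/2 = 153, giving n² + n − 306 = 0.
So n = (-1 + 35) / 2 = 34/2 = 17.

17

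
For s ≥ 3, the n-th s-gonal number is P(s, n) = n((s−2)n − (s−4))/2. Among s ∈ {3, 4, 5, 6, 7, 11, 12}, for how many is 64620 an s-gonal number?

2

s = 3: P(3, 359) = 64620. ✓
s = 4: P(4, 254) = 64516 and P(4, 255) = 65025; 64620 is not s-gonal.
s = 5: P(5, 207) = 64170 and P(5, 208) = 64792; 64620 is not s-gonal.
s = 6: P(6, 180) = 64620. ✓
s = 7: P(7, 161) = 64561 and P(7, 162) = 65367; 64620 is not s-gonal.
s = 11: P(11, 120) = 64380 and P(11, 121) = 65461; 64620 is not s-gonal.
s = 12: P(12, 114) = 64524 and P(12, 115) = 65665; 64620 is not s-gonal.
Hits: s ∈ {3, 6} → 2.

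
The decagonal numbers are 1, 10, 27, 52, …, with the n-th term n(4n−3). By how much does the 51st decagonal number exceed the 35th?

51·(4·51 − 3) = 10251 and 35·(4·35 − 3) = 4795.
Difference: 10251 − 4795 = 5456.

5456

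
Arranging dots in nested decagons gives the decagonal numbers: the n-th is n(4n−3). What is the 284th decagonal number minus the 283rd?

2265

Consecutive decagonal numbers differ by 8n − 7: here 8·284 − 7 = 2265.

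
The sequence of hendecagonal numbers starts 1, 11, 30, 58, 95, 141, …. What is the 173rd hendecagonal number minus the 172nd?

1549

Consecutive hendecagonal numbers differ by 9n − 8: here 9·173 − 8 = 1549.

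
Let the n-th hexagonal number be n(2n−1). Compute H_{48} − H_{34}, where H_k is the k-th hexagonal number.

2282

48·(2·48 − 1) = 4560 and 34·(2·34 − 1) = 2278.
Difference: 4560 − 2278 = 2282.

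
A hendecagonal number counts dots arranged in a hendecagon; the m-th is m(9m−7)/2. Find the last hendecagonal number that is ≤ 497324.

Solve n(9n−7)/2 ≤ 497324 for integer n.
n = 332 gives 494846 ≤ 497324, while n = 333 gives 497835 > 497324; so the answer is 494846.

494846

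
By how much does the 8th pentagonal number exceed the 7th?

Consecutive pentagonal numbers differ by 3n − 2: here 3·8 − 2 = 22.

22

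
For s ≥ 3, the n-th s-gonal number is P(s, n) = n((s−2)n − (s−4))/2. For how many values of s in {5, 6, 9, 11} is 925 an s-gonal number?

s = 5: P(5, 25) = 925. ✓
s = 6: P(6, 21) = 861 and P(6, 22) = 946; 925 is not s-gonal.
s = 9: P(9, 16) = 856 and P(9, 17) = 969; 925 is not s-gonal.
s = 11: P(11, 14) = 833 and P(11, 15) = 960; 925 is not s-gonal.
Hits: s ∈ {5} → 1.

1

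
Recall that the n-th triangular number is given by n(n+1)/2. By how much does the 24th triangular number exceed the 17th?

24·25/2 = 300 and 17·18/2 = 153.
Difference: 300 − 153 = 147.

147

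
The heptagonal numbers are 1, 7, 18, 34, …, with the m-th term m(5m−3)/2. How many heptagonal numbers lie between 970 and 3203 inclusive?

17

The n-th heptagonal number is n(5n−3)/2.
Smallest index with value ≥ 970: n = 20 (giving 970).
Largest index with value ≤ 3203: n = 36 (giving 3186).
Indices 20 through 36: 17 terms.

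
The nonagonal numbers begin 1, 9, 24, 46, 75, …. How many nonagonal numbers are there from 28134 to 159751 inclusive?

124

The n-th nonagonal number is n(7n−5)/2.
Smallest index with value ≥ 28134: n = 91 (giving 28756).
Largest index with value ≤ 159751: n = 214 (giving 159751).
Indices 91 through 214: 124 terms.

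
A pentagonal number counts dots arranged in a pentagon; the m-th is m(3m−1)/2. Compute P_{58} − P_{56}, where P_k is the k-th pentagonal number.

58·(3·58 − 1)/2 = 5017 and 56·(3·56 − 1)/2 = 4676.
Difference: 5017 − 4676 = 341.

341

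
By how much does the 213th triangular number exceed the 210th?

636

213·214/2 = 22791 and 210·211/2 = 22155.
Difference: 22791 − 22155 = 636.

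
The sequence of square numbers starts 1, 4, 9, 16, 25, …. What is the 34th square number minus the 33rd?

n² − (n−1)² = 2n − 1, so 34² − 33² = 2·34 − 1 = 67.

67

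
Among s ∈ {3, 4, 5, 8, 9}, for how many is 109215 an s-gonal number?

s = 3: P(3, 466) = 108811 and P(3, 467) = 109278; 109215 is not s-gonal.
s = 4: P(4, 330) = 108900 and P(4, 331) = 109561; 109215 is not s-gonal.
s = 5: P(5, 270) = 109215. ✓
s = 8: P(8, 191) = 109061 and P(8, 192) = 110208; 109215 is not s-gonal.
s = 9: P(9, 177) = 109209 and P(9, 178) = 110449; 109215 is not s-gonal.
Hits: s ∈ {5} → 1.

1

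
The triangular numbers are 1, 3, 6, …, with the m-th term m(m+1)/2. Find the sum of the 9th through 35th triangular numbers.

7650

Σ i(i+1)/2 = (Σi² + Σi) / 2 over i = 9..35.
Σi = 630 − 36 = 594 and Σi² = 14910 − 204 = 14706.
(1·14706 + 1·594) / 2 = 15300/2 = 7650.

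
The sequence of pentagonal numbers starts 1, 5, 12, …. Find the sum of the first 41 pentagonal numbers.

35301

Σ i(3i−1)/2 = (3Σi² − Σi) / 2 over i = 1..41.
Σi = 861 and Σi² = 23821.
(3·23821 − 1·861) / 2 = 70602/2 = 35301.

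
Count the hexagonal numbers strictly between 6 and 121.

6

The n-th hexagonal number is n(2n−1).
Smallest index with value > 6: n = 3 (giving 15).
Largest index with value < 121: n = 8 (giving 120).
Indices 3 through 8: 6 terms.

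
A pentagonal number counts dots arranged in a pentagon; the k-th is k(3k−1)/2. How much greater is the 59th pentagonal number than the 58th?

175

Consecutive pentagonal numbers differ by 3n − 2: here 3·59 − 2 = 175.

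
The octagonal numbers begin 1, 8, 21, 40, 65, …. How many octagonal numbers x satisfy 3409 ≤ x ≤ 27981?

The n-th octagonal number is n(3n−2).
Smallest index with value ≥ 3409: n = 35 (giving 3605).
Largest index with value ≤ 27981: n = 96 (giving 27456).
Indices 35 through 96: 62 terms.

62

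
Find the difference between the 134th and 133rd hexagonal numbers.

533

Consecutive hexagonal numbers differ by 4n − 3: here 4·134 − 3 = 533.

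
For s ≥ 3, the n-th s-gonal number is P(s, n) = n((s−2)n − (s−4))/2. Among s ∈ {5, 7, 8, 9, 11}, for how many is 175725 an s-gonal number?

1

s = 5: P(5, 342) = 175275 and P(5, 343) = 176302; 175725 is not s-gonal.
s = 7: P(7, 265) = 175165 and P(7, 266) = 176491; 175725 is not s-gonal.
s = 8: P(8, 242) = 175208 and P(8, 243) = 176661; 175725 is not s-gonal.
s = 9: P(9, 224) = 175056 and P(9, 225) = 176625; 175725 is not s-gonal.
s = 11: P(11, 198) = 175725. ✓
Hits: s ∈ {11} → 1.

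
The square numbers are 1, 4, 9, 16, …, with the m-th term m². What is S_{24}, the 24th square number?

24² = 576.

576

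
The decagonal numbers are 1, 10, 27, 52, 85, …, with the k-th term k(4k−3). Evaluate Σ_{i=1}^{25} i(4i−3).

21125

Σ i(4i−3) = 4Σi² − 3Σi over i = 1..25.
Σi = 325 and Σi² = 5525.
4·5525 − 3·325 = 21125.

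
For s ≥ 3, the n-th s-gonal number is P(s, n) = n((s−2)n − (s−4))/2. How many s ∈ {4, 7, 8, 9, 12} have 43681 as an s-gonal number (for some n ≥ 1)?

2

s = 4: P(4, 209) = 43681. ✓
s = 7: P(7, 132) = 43362 and P(7, 133) = 44023; 43681 is not s-gonal.
s = 8: P(8, 121) = 43681. ✓
s = 9: P(9, 112) = 43624 and P(9, 113) = 44409; 43681 is not s-gonal.
s = 12: P(12, 93) = 42873 and P(12, 94) = 43804; 43681 is not s-gonal.
Hits: s ∈ {4, 8} → 2.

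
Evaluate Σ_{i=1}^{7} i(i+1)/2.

Σ i(i+1)/2 = (Σi² + Σi) / 2 over i = 1..7.
Σi = 28 and Σi² = 140.
(1·140 + 1·28) / 2 = 168/2 = 84.

84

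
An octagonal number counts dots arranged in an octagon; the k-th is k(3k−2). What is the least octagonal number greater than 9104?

Solve n(3n−2) > 9104 for integer n.
The largest n with value ≤ 9104 is 55 (since 8965 ≤ 9104 < 9296), so the first above is n = 56, value 9296.

9296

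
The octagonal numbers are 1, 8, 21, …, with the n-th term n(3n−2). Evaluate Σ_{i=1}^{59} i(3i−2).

Σ i(3i−2) = 3Σi² − 2Σi over i = 1..59.
Σi = 1770 and Σi² = 70210.
3·70210 − 2·1770 = 207090.

207090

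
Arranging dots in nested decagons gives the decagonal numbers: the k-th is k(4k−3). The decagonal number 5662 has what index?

38

Set n(4n−3) = 5662, giving 4n² − 3n − 5662 = 0.
The discriminant is 9 + 16·5662 = 90601, and √90601 = 301.
So n = (3 + 301) / 8 = 304/8 = 38.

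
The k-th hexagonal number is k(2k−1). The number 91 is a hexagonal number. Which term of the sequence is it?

Set n(2n−1) = 91, giving 2n² − n − 91 = 0.
The discriminant is 1 + 8·91 = 729, and √729 = 27.
So n = (1 + 27) / 4 = 28/4 = 7.

7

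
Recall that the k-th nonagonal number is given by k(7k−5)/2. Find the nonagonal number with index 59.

12036

The 59th nonagonal number is n(7n−5)/2 with n = 59.
59·(7·59 − 5)/2 = 59·408/2 = 59·204 = 12036.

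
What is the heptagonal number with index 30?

2205

The 30th heptagonal number is n(5n−3)/2 with n = 30.
30·(5·30 − 3)/2 = 30·147/2 = 2205.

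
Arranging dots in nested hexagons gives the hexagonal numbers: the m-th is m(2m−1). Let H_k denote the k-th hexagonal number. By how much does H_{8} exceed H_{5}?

8·(2·8 − 1) = 120 and 5·(2·5 − 1) = 45.
Difference: 120 − 45 = 75.

75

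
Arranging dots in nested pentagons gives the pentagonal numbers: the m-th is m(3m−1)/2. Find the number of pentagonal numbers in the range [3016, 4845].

12

The n-th pentagonal number is n(3n−1)/2.
Smallest index with value ≥ 3016: n = 46 (giving 3151).
Largest index with value ≤ 4845: n = 57 (giving 4845).
Indices 46 through 57: 12 terms.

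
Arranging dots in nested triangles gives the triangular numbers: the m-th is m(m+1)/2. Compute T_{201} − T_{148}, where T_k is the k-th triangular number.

9275

201·202/2 = 20301 and 148·149/2 = 11026.
Difference: 20301 − 11026 = 9275.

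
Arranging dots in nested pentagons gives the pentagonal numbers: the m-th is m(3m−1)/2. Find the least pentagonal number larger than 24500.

Solve n(3n−1)/2 > 24500 for integer n.
The largest n with value ≤ 24500 is 127 (since 24130 ≤ 24500 < 24512), so the first above is n = 128, value 24512.

24512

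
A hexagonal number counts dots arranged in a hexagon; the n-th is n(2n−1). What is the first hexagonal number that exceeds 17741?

Solve n(2n−1) > 17741 for integer n.
The largest n with value ≤ 17741 is 94 (since 17578 ≤ 17741 < 17955), so the first above is n = 95, value 17955.

17955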